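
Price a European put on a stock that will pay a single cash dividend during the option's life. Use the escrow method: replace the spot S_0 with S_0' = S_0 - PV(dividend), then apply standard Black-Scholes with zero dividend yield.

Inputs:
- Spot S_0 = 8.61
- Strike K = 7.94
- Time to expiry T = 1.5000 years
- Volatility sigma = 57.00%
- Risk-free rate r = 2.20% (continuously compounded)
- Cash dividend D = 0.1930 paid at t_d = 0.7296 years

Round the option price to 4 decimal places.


PV(D) = D * exp(-r * t_d) = 0.1930 * 0.98407693 = 0.18992685
S_0' = S_0 - PV(D) = 8.6100 - 0.18992685 = 8.42007315
d1 = (ln(S_0'/K) + (r + sigma^2/2)*T) / (sigma*sqrt(T)) = 0.48041547
d2 = d1 - sigma*sqrt(T) = -0.21768910
exp(-rT) = 0.96753856
N(-d1) = 0.31546600; N(-d2) = 0.58616432
P = K * exp(-rT) * N(-d2) - S_0' * N(-d1) = 7.9400 * 0.96753856 * 0.58616432 - 8.42007315 * 0.31546600 = 1.8468

Answer: Price = 1.8468


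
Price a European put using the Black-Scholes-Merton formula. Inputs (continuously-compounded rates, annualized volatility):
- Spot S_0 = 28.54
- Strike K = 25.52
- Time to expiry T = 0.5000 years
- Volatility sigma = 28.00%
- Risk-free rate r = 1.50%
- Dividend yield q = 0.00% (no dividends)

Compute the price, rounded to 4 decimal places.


Answer: Price = 0.8915

Derivation:
d1 = (ln(S/K) + (r - q + 0.5*sigma^2) * T) / (sigma * sqrt(T)) = 0.70177395
d2 = d1 - sigma * sqrt(T) = 0.50378405
exp(-rT) = 0.99252805; exp(-qT) = 1.00000000
P = K * exp(-rT) * N(-d2) - S_0 * exp(-qT) * N(-d1)
N(-d1) = 0.24141007; N(-d2) = 0.30720657
P = 25.5200 * 0.99252805 * 0.30720657 - 28.5400 * 1.00000000 * 0.24141007 = 0.8915


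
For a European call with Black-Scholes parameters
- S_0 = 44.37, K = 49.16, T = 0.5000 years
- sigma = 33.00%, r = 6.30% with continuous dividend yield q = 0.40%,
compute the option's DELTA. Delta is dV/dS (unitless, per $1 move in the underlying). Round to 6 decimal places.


d1 = -0.1962402136; d2 = -0.4295854514
phi(d1) = 0.3913340860; exp(-qT) = 0.9980019987; exp(-rT) = 0.9689909565
N(d1) = 0.4222110770
Delta = exp(-qT) * N(d1) = 0.9980019987 * 0.4222110770 = 0.421367

Answer: Delta = 0.421367


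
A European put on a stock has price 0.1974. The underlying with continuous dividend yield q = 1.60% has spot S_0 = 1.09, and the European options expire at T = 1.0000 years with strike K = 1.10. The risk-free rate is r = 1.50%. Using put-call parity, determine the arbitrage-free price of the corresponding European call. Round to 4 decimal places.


Put-call parity: C - P = S_0 * exp(-qT) - K * exp(-rT).
S_0 * exp(-qT) = 1.0900 * 0.98412732 = 1.07269878
K * exp(-rT) = 1.1000 * 0.98511194 = 1.08362313
C = P + S*exp(-qT) - K*exp(-rT)
C = 0.1974 + 1.07269878 - 1.08362313 = 0.1865

Answer: Call price = 0.1865


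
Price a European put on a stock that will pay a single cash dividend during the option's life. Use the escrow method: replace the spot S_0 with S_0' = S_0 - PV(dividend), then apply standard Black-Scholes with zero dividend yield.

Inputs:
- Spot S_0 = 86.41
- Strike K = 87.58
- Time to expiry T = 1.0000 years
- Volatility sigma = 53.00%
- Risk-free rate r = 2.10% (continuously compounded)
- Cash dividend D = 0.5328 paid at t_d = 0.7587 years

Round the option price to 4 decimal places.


Answer: Price = 17.8734

Derivation:
PV(D) = D * exp(-r * t_d) = 0.5328 * 0.98419355 = 0.52437833
S_0' = S_0 - PV(D) = 86.4100 - 0.52437833 = 85.88562167
d1 = (ln(S_0'/K) + (r + sigma^2/2)*T) / (sigma*sqrt(T)) = 0.26776183
d2 = d1 - sigma*sqrt(T) = -0.26223817
exp(-rT) = 0.97921896
N(-d1) = 0.39444133; N(-d2) = 0.60343109
P = K * exp(-rT) * N(-d2) - S_0' * N(-d1) = 87.5800 * 0.97921896 * 0.60343109 - 85.88562167 * 0.39444133 = 17.8734


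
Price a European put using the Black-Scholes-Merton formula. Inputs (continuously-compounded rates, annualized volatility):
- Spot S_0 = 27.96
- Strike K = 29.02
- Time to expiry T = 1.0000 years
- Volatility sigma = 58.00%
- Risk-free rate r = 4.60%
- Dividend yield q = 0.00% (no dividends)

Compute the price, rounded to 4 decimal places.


Answer: Price = 6.2305

Derivation:
d1 = (ln(S/K) + (r - q + 0.5*sigma^2) * T) / (sigma * sqrt(T)) = 0.30515460
d2 = d1 - sigma * sqrt(T) = -0.27484540
exp(-rT) = 0.95504196; exp(-qT) = 1.00000000
P = K * exp(-rT) * N(-d2) - S_0 * exp(-qT) * N(-d1)
N(-d1) = 0.38012420; N(-d2) = 0.60828249
P = 29.0200 * 0.95504196 * 0.60828249 - 27.9600 * 1.00000000 * 0.38012420 = 6.2305


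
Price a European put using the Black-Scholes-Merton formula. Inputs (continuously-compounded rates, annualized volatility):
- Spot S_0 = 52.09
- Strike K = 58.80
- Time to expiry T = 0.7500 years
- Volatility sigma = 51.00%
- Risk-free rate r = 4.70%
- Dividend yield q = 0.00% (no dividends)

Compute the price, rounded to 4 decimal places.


d1 = (ln(S/K) + (r - q + 0.5*sigma^2) * T) / (sigma * sqrt(T)) = 0.02630597
d2 = d1 - sigma * sqrt(T) = -0.41536698
exp(-rT) = 0.96536405; exp(-qT) = 1.00000000
P = K * exp(-rT) * N(-d2) - S_0 * exp(-qT) * N(-d1)
N(-d1) = 0.48950665; N(-d2) = 0.66106336
P = 58.8000 * 0.96536405 * 0.66106336 - 52.0900 * 1.00000000 * 0.48950665 = 12.0258

Answer: Price = 12.0258


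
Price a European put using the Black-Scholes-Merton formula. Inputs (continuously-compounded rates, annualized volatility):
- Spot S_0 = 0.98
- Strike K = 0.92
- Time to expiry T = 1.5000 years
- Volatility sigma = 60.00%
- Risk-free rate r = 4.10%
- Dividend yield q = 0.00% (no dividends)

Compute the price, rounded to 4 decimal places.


Answer: Price = 0.2107

Derivation:
d1 = (ln(S/K) + (r - q + 0.5*sigma^2) * T) / (sigma * sqrt(T)) = 0.53708996
d2 = d1 - sigma * sqrt(T) = -0.19775697
exp(-rT) = 0.94035295; exp(-qT) = 1.00000000
P = K * exp(-rT) * N(-d2) - S_0 * exp(-qT) * N(-d1)
N(-d1) = 0.29560274; N(-d2) = 0.57838239
P = 0.9200 * 0.94035295 * 0.57838239 - 0.9800 * 1.00000000 * 0.29560274 = 0.2107


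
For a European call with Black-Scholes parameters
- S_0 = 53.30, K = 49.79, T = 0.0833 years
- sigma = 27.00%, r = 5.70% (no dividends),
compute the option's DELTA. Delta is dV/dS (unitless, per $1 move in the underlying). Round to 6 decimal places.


Answer: Delta = 0.834991

Derivation:
d1 = 0.9740763961; d2 = 0.8961496998
phi(d1) = 0.2482420636; exp(-qT) = 1.0000000000; exp(-rT) = 0.9952631544
N(d1) = 0.8349906958
Delta = exp(-qT) * N(d1) = 1.0000000000 * 0.8349906958 = 0.834991


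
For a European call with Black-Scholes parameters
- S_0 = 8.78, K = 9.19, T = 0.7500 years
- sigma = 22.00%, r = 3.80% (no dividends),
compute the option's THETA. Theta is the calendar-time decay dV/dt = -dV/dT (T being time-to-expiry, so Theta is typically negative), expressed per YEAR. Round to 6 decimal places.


Answer: Theta = -0.589665

Derivation:
d1 = 0.0053035988; d2 = -0.1852219901
phi(d1) = 0.3989366697; exp(-qT) = 1.0000000000; exp(-rT) = 0.9719022941
Theta = -S*exp(-qT)*phi(d1)*sigma/(2*sqrt(T)) - r*K*exp(-rT)*N(d2) + q*S*exp(-qT)*N(d1)
N(d1) = 0.5021158199; N(d2) = 0.4265274610; sqrt(T) = 0.8660254038
Term 1 = -8.7800 * 1.0000000000 * 0.3989366697 * 0.2200 / (2 * 0.8660254038) = -0.4448980756
Term 2 = -0.0380 * 9.1900 * 0.9719022941 * 0.4265274610 = -0.1447667127
Term 3 = 0 (no dividend yield, q = 0)
Theta = -0.4448980756 + (-0.1447667127) + (0.0000000000) = -0.589665


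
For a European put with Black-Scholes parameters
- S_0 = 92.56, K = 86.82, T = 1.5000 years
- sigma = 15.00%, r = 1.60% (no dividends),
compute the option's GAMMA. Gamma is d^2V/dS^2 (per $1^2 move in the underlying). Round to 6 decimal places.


Answer: Gamma = 0.019932

Derivation:
d1 = 0.5709764565; d2 = 0.3872647258
phi(d1) = 0.3389354543; exp(-qT) = 1.0000000000; exp(-rT) = 0.9762857098
Gamma = exp(-qT) * phi(d1) / (S * sigma * sqrt(T)) = 1.0000000000 * 0.3389354543 / (92.5600 * 0.1500 * 1.2247448714) = 0.019932


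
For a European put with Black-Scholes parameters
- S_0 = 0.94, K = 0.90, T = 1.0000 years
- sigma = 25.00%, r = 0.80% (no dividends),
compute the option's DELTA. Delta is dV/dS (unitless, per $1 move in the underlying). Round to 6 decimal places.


d1 = 0.3309404478; d2 = 0.0809404478
phi(d1) = 0.3776832781; exp(-qT) = 1.0000000000; exp(-rT) = 0.9920319148
N(-d1) = 0.3703447344
Delta = -exp(-qT) * N(-d1) = -1.0000000000 * 0.3703447344 = -0.370345

Answer: Delta = -0.370345


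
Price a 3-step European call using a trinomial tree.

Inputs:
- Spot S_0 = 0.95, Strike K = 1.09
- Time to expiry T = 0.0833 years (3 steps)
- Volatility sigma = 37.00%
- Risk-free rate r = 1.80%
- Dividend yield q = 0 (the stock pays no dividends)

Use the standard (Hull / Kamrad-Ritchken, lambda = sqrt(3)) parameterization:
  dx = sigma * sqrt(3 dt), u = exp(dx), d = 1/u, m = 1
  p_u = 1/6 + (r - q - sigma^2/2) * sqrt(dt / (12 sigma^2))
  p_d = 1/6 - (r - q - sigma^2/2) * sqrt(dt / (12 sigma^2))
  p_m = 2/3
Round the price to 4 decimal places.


Answer: Price = V(0,0) = 0.0053

Derivation:
dt = T/N = 0.027767; dx = sigma*sqrt(3*dt) = 0.106788
u = exp(dx) = 1.112699; d = 1/u = 0.898716
p_u = 0.160108, p_m = 0.666667, p_d = 0.173226
Discount per step: exp(-r*dt) = 0.999500
Stock lattice S(k, j) with j the centered position index:
  k=0: S(0,+0) = 0.9500
  k=1: S(1,-1) = 0.8538; S(1,+0) = 0.9500; S(1,+1) = 1.0571
  k=2: S(2,-2) = 0.7673; S(2,-1) = 0.8538; S(2,+0) = 0.9500; S(2,+1) = 1.0571; S(2,+2) = 1.1762
  k=3: S(3,-3) = 0.6896; S(3,-2) = 0.7673; S(3,-1) = 0.8538; S(3,+0) = 0.9500; S(3,+1) = 1.0571; S(3,+2) = 1.1762; S(3,+3) = 1.3087
Terminal payoffs V(N, j) = max(S_T - K, 0):
  V(3,-3) = 0.000000; V(3,-2) = 0.000000; V(3,-1) = 0.000000; V(3,+0) = 0.000000; V(3,+1) = 0.000000; V(3,+2) = 0.086194; V(3,+3) = 0.218749
Backward induction: V(k, j) = exp(-r*dt) * [p_u * V(k+1, j+1) + p_m * V(k+1, j) + p_d * V(k+1, j-1)]
  V(2,-2) = exp(-r*dt) * [p_u*0.000000 + p_m*0.000000 + p_d*0.000000] = 0.000000
  V(2,-1) = exp(-r*dt) * [p_u*0.000000 + p_m*0.000000 + p_d*0.000000] = 0.000000
  V(2,+0) = exp(-r*dt) * [p_u*0.000000 + p_m*0.000000 + p_d*0.000000] = 0.000000
  V(2,+1) = exp(-r*dt) * [p_u*0.086194 + p_m*0.000000 + p_d*0.000000] = 0.013793
  V(2,+2) = exp(-r*dt) * [p_u*0.218749 + p_m*0.086194 + p_d*0.000000] = 0.092440
  V(1,-1) = exp(-r*dt) * [p_u*0.000000 + p_m*0.000000 + p_d*0.000000] = 0.000000
  V(1,+0) = exp(-r*dt) * [p_u*0.013793 + p_m*0.000000 + p_d*0.000000] = 0.002207
  V(1,+1) = exp(-r*dt) * [p_u*0.092440 + p_m*0.013793 + p_d*0.000000] = 0.023984
  V(0,+0) = exp(-r*dt) * [p_u*0.023984 + p_m*0.002207 + p_d*0.000000] = 0.005309


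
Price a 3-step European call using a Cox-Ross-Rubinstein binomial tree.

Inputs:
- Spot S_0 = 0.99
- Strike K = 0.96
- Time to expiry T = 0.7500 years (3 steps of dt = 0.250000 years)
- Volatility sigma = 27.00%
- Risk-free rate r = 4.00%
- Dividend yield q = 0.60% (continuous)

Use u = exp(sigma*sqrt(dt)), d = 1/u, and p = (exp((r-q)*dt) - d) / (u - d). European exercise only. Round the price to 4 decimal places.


Answer: Price = V(0,0) = 0.1255

Derivation:
dt = T/N = 0.250000
u = exp(sigma*sqrt(dt)) = 1.144537; d = 1/u = 0.873716
p = (exp((r-q)*dt) - d) / (u - d) = 0.497821
Discount per step: exp(-r*dt) = 0.990050
Stock lattice S(k, i) with i counting down-moves:
  k=0: S(0,0) = 0.9900
  k=1: S(1,0) = 1.1331; S(1,1) = 0.8650
  k=2: S(2,0) = 1.2969; S(2,1) = 0.9900; S(2,2) = 0.7557
  k=3: S(3,0) = 1.4843; S(3,1) = 1.1331; S(3,2) = 0.8650; S(3,3) = 0.6603
Terminal payoffs V(N, i) = max(S_T - K, 0):
  V(3,0) = 0.524309; V(3,1) = 0.173091; V(3,2) = 0.000000; V(3,3) = 0.000000
Backward induction: V(k, i) = exp(-r*dt) * [p * V(k+1, i) + (1-p) * V(k+1, i+1)].
  V(2,0) = exp(-r*dt) * [p*0.524309 + (1-p)*0.173091] = 0.344473
  V(2,1) = exp(-r*dt) * [p*0.173091 + (1-p)*0.000000] = 0.085311
  V(2,2) = exp(-r*dt) * [p*0.000000 + (1-p)*0.000000] = 0.000000
  V(1,0) = exp(-r*dt) * [p*0.344473 + (1-p)*0.085311] = 0.212195
  V(1,1) = exp(-r*dt) * [p*0.085311 + (1-p)*0.000000] = 0.042047
  V(0,0) = exp(-r*dt) * [p*0.212195 + (1-p)*0.042047] = 0.125489


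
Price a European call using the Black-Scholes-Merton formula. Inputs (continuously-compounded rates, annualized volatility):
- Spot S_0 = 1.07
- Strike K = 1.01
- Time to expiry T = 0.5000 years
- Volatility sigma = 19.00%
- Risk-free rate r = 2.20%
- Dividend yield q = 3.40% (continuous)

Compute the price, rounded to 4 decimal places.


d1 = (ln(S/K) + (r - q + 0.5*sigma^2) * T) / (sigma * sqrt(T)) = 0.45205201
d2 = d1 - sigma * sqrt(T) = 0.31770172
exp(-rT) = 0.98906028; exp(-qT) = 0.98314368
C = S_0 * exp(-qT) * N(d1) - K * exp(-rT) * N(d2)
N(d1) = 0.67438424; N(d2) = 0.62464440
C = 1.0700 * 0.98314368 * 0.67438424 - 1.0100 * 0.98906028 * 0.62464440 = 0.0854

Answer: Price = 0.0854


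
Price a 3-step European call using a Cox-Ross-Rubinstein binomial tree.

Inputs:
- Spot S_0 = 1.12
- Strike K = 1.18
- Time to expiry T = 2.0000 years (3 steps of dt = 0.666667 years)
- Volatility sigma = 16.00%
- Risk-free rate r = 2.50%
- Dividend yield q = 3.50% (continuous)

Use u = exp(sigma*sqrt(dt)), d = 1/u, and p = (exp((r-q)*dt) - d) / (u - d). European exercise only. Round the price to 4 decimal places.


dt = T/N = 0.666667
u = exp(sigma*sqrt(dt)) = 1.139557; d = 1/u = 0.877534
p = (exp((r-q)*dt) - d) / (u - d) = 0.442028
Discount per step: exp(-r*dt) = 0.983471
Stock lattice S(k, i) with i counting down-moves:
  k=0: S(0,0) = 1.1200
  k=1: S(1,0) = 1.2763; S(1,1) = 0.9828
  k=2: S(2,0) = 1.4544; S(2,1) = 1.1200; S(2,2) = 0.8625
  k=3: S(3,0) = 1.6574; S(3,1) = 1.2763; S(3,2) = 0.9828; S(3,3) = 0.7569
Terminal payoffs V(N, i) = max(S_T - K, 0):
  V(3,0) = 0.477395; V(3,1) = 0.096304; V(3,2) = 0.000000; V(3,3) = 0.000000
Backward induction: V(k, i) = exp(-r*dt) * [p * V(k+1, i) + (1-p) * V(k+1, i+1)].
  V(2,0) = exp(-r*dt) * [p*0.477395 + (1-p)*0.096304] = 0.260381
  V(2,1) = exp(-r*dt) * [p*0.096304 + (1-p)*0.000000] = 0.041865
  V(2,2) = exp(-r*dt) * [p*0.000000 + (1-p)*0.000000] = 0.000000
  V(1,0) = exp(-r*dt) * [p*0.260381 + (1-p)*0.041865] = 0.136167
  V(1,1) = exp(-r*dt) * [p*0.041865 + (1-p)*0.000000] = 0.018200
  V(0,0) = exp(-r*dt) * [p*0.136167 + (1-p)*0.018200] = 0.069182

Answer: Price = V(0,0) = 0.0692


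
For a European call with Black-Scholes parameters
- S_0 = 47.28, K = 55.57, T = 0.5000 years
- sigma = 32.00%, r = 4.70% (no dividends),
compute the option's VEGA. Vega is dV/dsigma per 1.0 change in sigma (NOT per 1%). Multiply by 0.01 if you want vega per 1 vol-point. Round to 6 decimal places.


Answer: Vega = 11.787922

Derivation:
d1 = -0.4969905058; d2 = -0.7232646758
phi(d1) = 0.3525938981; exp(-qT) = 1.0000000000; exp(-rT) = 0.9767739747
Vega = S * exp(-qT) * phi(d1) * sqrt(T) = 47.2800 * 1.0000000000 * 0.3525938981 * 0.7071067812 = 11.787922


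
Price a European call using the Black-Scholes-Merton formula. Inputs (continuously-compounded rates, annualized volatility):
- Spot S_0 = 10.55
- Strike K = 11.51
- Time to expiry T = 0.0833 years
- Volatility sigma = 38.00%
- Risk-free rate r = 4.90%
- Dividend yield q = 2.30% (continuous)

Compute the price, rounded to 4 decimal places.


Answer: Price = 0.1514

Derivation:
d1 = (ln(S/K) + (r - q + 0.5*sigma^2) * T) / (sigma * sqrt(T)) = -0.71949472
d2 = d1 - sigma * sqrt(T) = -0.82916933
exp(-rT) = 0.99592662; exp(-qT) = 0.99808593
C = S_0 * exp(-qT) * N(d1) - K * exp(-rT) * N(d2)
N(d1) = 0.23591808; N(d2) = 0.20350430
C = 10.5500 * 0.99808593 * 0.23591808 - 11.5100 * 0.99592662 * 0.20350430 = 0.1514


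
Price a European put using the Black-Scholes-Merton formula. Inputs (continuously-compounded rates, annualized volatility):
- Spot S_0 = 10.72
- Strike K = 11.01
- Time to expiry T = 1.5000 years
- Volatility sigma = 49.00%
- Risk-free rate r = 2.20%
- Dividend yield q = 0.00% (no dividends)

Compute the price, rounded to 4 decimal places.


Answer: Price = 2.4870

Derivation:
d1 = (ln(S/K) + (r - q + 0.5*sigma^2) * T) / (sigma * sqrt(T)) = 0.31057231
d2 = d1 - sigma * sqrt(T) = -0.28955267
exp(-rT) = 0.96753856; exp(-qT) = 1.00000000
P = K * exp(-rT) * N(-d2) - S_0 * exp(-qT) * N(-d1)
N(-d1) = 0.37806289; N(-d2) = 0.61392076
P = 11.0100 * 0.96753856 * 0.61392076 - 10.7200 * 1.00000000 * 0.37806289 = 2.4870


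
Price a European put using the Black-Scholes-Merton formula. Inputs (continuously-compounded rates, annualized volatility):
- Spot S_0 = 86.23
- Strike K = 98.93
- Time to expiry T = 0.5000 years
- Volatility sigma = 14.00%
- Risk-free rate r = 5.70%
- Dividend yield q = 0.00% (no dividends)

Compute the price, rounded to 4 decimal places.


Answer: Price = 10.5383

Derivation:
d1 = (ln(S/K) + (r - q + 0.5*sigma^2) * T) / (sigma * sqrt(T)) = -1.05050192
d2 = d1 - sigma * sqrt(T) = -1.14949687
exp(-rT) = 0.97190229; exp(-qT) = 1.00000000
P = K * exp(-rT) * N(-d2) - S_0 * exp(-qT) * N(-d1)
N(-d1) = 0.85325630; N(-d2) = 0.87482442
P = 98.9300 * 0.97190229 * 0.87482442 - 86.2300 * 1.00000000 * 0.85325630 = 10.5383


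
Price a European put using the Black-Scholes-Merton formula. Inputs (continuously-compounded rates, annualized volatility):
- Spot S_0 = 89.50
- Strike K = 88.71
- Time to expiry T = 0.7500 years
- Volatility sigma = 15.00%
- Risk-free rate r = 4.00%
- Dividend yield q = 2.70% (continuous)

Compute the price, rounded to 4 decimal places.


d1 = (ln(S/K) + (r - q + 0.5*sigma^2) * T) / (sigma * sqrt(T)) = 0.20825796
d2 = d1 - sigma * sqrt(T) = 0.07835415
exp(-rT) = 0.97044553; exp(-qT) = 0.97995365
P = K * exp(-rT) * N(-d2) - S_0 * exp(-qT) * N(-d1)
N(-d1) = 0.41751378; N(-d2) = 0.46877317
P = 88.7100 * 0.97044553 * 0.46877317 - 89.5000 * 0.97995365 * 0.41751378 = 3.7374

Answer: Price = 3.7374


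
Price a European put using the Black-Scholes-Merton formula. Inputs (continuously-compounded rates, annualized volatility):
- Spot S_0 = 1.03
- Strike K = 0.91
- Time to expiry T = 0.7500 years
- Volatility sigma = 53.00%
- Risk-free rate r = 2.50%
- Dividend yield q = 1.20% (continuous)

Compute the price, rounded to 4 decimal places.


Answer: Price = 0.1170

Derivation:
d1 = (ln(S/K) + (r - q + 0.5*sigma^2) * T) / (sigma * sqrt(T)) = 0.52061086
d2 = d1 - sigma * sqrt(T) = 0.06161740
exp(-rT) = 0.98142469; exp(-qT) = 0.99104038
P = K * exp(-rT) * N(-d2) - S_0 * exp(-qT) * N(-d1)
N(-d1) = 0.30131894; N(-d2) = 0.47543376
P = 0.9100 * 0.98142469 * 0.47543376 - 1.0300 * 0.99104038 * 0.30131894 = 0.1170


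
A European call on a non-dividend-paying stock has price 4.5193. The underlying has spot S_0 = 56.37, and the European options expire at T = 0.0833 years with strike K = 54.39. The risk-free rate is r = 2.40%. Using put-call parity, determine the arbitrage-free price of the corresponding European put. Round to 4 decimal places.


Put-call parity: C - P = S_0 * exp(-qT) - K * exp(-rT).
S_0 * exp(-qT) = 56.3700 * 1.00000000 = 56.37000000
K * exp(-rT) = 54.3900 * 0.99800280 = 54.28137213
P = C - S*exp(-qT) + K*exp(-rT)
P = 4.5193 - 56.37000000 + 54.28137213 = 2.4307

Answer: Put price = 2.4307


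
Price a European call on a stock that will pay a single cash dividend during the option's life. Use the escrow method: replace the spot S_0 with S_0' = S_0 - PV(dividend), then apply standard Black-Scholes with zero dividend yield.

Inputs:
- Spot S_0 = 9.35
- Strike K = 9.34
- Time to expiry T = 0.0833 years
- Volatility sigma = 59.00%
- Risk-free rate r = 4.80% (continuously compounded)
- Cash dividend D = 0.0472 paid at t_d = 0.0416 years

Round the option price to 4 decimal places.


PV(D) = D * exp(-r * t_d) = 0.0472 * 0.99800519 = 0.04710585
S_0' = S_0 - PV(D) = 9.3500 - 0.04710585 = 9.30289415
d1 = (ln(S_0'/K) + (r + sigma^2/2)*T) / (sigma*sqrt(T)) = 0.08524607
d2 = d1 - sigma*sqrt(T) = -0.08503819
exp(-rT) = 0.99600958
N(d1) = 0.53396712; N(d2) = 0.46611551
C = S_0' * N(d1) - K * exp(-rT) * N(d2) = 9.30289415 * 0.53396712 - 9.3400 * 0.99600958 * 0.46611551 = 0.6313

Answer: Price = 0.6313


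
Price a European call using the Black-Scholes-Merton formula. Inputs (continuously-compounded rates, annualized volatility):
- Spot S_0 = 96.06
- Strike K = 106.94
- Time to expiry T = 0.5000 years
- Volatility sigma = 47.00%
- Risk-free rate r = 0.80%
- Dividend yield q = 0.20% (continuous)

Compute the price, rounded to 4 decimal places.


Answer: Price = 8.7325

Derivation:
d1 = (ln(S/K) + (r - q + 0.5*sigma^2) * T) / (sigma * sqrt(T)) = -0.14764971
d2 = d1 - sigma * sqrt(T) = -0.47998990
exp(-rT) = 0.99600799; exp(-qT) = 0.99900050
C = S_0 * exp(-qT) * N(d1) - K * exp(-rT) * N(d2)
N(d1) = 0.44130961; N(d2) = 0.31561729
C = 96.0600 * 0.99900050 * 0.44130961 - 106.9400 * 0.99600799 * 0.31561729 = 8.7325


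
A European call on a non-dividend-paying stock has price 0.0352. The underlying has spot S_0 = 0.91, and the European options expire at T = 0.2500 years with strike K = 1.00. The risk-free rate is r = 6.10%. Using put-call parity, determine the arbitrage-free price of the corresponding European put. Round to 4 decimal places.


Put-call parity: C - P = S_0 * exp(-qT) - K * exp(-rT).
S_0 * exp(-qT) = 0.9100 * 1.00000000 = 0.91000000
K * exp(-rT) = 1.0000 * 0.98486569 = 0.98486569
P = C - S*exp(-qT) + K*exp(-rT)
P = 0.0352 - 0.91000000 + 0.98486569 = 0.1101

Answer: Put price = 0.1101


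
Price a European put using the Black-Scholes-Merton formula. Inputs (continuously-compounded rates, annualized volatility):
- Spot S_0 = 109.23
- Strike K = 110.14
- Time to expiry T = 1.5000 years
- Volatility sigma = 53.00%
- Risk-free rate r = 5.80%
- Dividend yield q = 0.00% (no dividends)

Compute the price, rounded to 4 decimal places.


d1 = (ln(S/K) + (r - q + 0.5*sigma^2) * T) / (sigma * sqrt(T)) = 0.44580477
d2 = d1 - sigma * sqrt(T) = -0.20331001
exp(-rT) = 0.91667710; exp(-qT) = 1.00000000
P = K * exp(-rT) * N(-d2) - S_0 * exp(-qT) * N(-d1)
N(-d1) = 0.32786914; N(-d2) = 0.58055363
P = 110.1400 * 0.91667710 * 0.58055363 - 109.2300 * 1.00000000 * 0.32786914 = 22.8012

Answer: Price = 22.8012


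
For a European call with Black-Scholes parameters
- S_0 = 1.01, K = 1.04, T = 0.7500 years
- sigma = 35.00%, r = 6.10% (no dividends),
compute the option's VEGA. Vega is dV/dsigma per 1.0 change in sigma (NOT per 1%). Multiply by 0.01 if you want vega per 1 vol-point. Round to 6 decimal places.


d1 = 0.2059230840; d2 = -0.0971858073
phi(d1) = 0.3905728812; exp(-qT) = 1.0000000000; exp(-rT) = 0.9552807525
Vega = S * exp(-qT) * phi(d1) * sqrt(T) = 1.0100 * 1.0000000000 * 0.3905728812 * 0.8660254038 = 0.341628

Answer: Vega = 0.341628


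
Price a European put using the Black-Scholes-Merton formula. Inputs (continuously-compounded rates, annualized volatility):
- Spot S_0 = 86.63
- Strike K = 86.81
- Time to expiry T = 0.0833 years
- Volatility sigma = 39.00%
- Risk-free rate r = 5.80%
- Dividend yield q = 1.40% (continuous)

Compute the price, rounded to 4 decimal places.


d1 = (ln(S/K) + (r - q + 0.5*sigma^2) * T) / (sigma * sqrt(T)) = 0.07040213
d2 = d1 - sigma * sqrt(T) = -0.04215866
exp(-rT) = 0.99518025; exp(-qT) = 0.99883448
P = K * exp(-rT) * N(-d2) - S_0 * exp(-qT) * N(-d1)
N(-d1) = 0.47193680; N(-d2) = 0.51681389
P = 86.8100 * 0.99518025 * 0.51681389 - 86.6300 * 0.99883448 * 0.47193680 = 3.8121

Answer: Price = 3.8121


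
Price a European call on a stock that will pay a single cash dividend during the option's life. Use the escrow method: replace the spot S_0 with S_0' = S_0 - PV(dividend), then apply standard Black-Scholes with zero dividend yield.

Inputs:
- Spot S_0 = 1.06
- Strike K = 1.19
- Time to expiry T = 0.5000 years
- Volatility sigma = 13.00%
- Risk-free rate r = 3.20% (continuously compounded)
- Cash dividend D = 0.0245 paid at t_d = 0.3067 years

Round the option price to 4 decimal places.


PV(D) = D * exp(-r * t_d) = 0.0245 * 0.99023360 = 0.02426072
S_0' = S_0 - PV(D) = 1.0600 - 0.02426072 = 1.03573928
d1 = (ln(S_0'/K) + (r + sigma^2/2)*T) / (sigma*sqrt(T)) = -1.29033779
d2 = d1 - sigma*sqrt(T) = -1.38226167
exp(-rT) = 0.98412732
N(d1) = 0.09846670; N(d2) = 0.08344568
C = S_0' * N(d1) - K * exp(-rT) * N(d2) = 1.03573928 * 0.09846670 - 1.1900 * 0.98412732 * 0.08344568 = 0.0043

Answer: Price = 0.0043


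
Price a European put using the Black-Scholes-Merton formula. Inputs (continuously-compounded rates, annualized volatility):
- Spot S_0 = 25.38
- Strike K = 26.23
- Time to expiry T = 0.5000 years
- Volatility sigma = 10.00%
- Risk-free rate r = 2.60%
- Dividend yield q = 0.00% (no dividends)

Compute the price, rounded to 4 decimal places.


d1 = (ln(S/K) + (r - q + 0.5*sigma^2) * T) / (sigma * sqrt(T)) = -0.24667182
d2 = d1 - sigma * sqrt(T) = -0.31738250
exp(-rT) = 0.98708414; exp(-qT) = 1.00000000
P = K * exp(-rT) * N(-d2) - S_0 * exp(-qT) * N(-d1)
N(-d1) = 0.59741889; N(-d2) = 0.62452331
P = 26.2300 * 0.98708414 * 0.62452331 - 25.3800 * 1.00000000 * 0.59741889 = 1.0072

Answer: Price = 1.0072


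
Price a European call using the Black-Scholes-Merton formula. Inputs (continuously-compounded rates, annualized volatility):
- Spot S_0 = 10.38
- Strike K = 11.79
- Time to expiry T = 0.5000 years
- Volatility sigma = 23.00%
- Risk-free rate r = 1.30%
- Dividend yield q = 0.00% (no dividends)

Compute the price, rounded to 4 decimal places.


Answer: Price = 0.2375

Derivation:
d1 = (ln(S/K) + (r - q + 0.5*sigma^2) * T) / (sigma * sqrt(T)) = -0.66188784
d2 = d1 - sigma * sqrt(T) = -0.82452240
exp(-rT) = 0.99352108; exp(-qT) = 1.00000000
C = S_0 * exp(-qT) * N(d1) - K * exp(-rT) * N(d2)
N(d1) = 0.25402155; N(d2) = 0.20482140
C = 10.3800 * 1.00000000 * 0.25402155 - 11.7900 * 0.99352108 * 0.20482140 = 0.2375


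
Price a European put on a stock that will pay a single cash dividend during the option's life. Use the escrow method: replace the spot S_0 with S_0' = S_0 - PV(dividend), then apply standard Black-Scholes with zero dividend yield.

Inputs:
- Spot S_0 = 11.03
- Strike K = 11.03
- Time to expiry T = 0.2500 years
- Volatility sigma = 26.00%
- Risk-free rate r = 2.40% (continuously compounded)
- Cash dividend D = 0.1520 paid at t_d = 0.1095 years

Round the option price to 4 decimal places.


PV(D) = D * exp(-r * t_d) = 0.1520 * 0.99737545 = 0.15160107
S_0' = S_0 - PV(D) = 11.0300 - 0.15160107 = 10.87839893
d1 = (ln(S_0'/K) + (r + sigma^2/2)*T) / (sigma*sqrt(T)) = 0.00469416
d2 = d1 - sigma*sqrt(T) = -0.12530584
exp(-rT) = 0.99401796
N(-d1) = 0.49812731; N(-d2) = 0.54985929
P = K * exp(-rT) * N(-d2) - S_0' * N(-d1) = 11.0300 * 0.99401796 * 0.54985929 - 10.87839893 * 0.49812731 = 0.6098

Answer: Price = 0.6098


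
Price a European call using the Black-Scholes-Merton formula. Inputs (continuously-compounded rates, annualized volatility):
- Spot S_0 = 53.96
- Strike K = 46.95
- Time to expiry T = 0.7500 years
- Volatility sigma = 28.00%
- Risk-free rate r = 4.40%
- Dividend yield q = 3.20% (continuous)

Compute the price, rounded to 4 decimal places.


d1 = (ln(S/K) + (r - q + 0.5*sigma^2) * T) / (sigma * sqrt(T)) = 0.73224438
d2 = d1 - sigma * sqrt(T) = 0.48975727
exp(-rT) = 0.96753856; exp(-qT) = 0.97628571
C = S_0 * exp(-qT) * N(d1) - K * exp(-rT) * N(d2)
N(d1) = 0.76799029; N(d2) = 0.68784716
C = 53.9600 * 0.97628571 * 0.76799029 - 46.9500 * 0.96753856 * 0.68784716 = 9.2119

Answer: Price = 9.2119


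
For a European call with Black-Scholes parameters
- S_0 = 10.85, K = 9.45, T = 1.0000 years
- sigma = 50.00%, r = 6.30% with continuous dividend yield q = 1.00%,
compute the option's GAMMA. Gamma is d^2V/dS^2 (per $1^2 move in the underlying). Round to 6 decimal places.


d1 = 0.6323006770; d2 = 0.1323006770
phi(d1) = 0.3266583008; exp(-qT) = 0.9900498337; exp(-rT) = 0.9389434737
Gamma = exp(-qT) * phi(d1) / (S * sigma * sqrt(T)) = 0.9900498337 * 0.3266583008 / (10.8500 * 0.5000 * 1.0000000000) = 0.059614

Answer: Gamma = 0.059614


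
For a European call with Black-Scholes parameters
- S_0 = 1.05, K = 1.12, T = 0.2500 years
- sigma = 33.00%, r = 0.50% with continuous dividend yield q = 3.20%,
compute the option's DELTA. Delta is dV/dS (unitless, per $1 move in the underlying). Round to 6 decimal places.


d1 = -0.3495516433; d2 = -0.5145516433
phi(d1) = 0.3752991984; exp(-qT) = 0.9920319148; exp(-rT) = 0.9987507809
N(d1) = 0.3633376036
Delta = exp(-qT) * N(d1) = 0.9920319148 * 0.3633376036 = 0.360442

Answer: Delta = 0.360442


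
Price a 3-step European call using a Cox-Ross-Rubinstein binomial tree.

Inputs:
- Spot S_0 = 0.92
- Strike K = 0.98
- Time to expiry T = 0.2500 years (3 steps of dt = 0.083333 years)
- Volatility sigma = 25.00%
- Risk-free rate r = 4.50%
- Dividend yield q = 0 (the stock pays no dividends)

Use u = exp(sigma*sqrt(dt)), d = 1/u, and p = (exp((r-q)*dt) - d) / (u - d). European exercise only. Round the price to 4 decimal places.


dt = T/N = 0.083333
u = exp(sigma*sqrt(dt)) = 1.074837; d = 1/u = 0.930374
p = (exp((r-q)*dt) - d) / (u - d) = 0.507973
Discount per step: exp(-r*dt) = 0.996257
Stock lattice S(k, i) with i counting down-moves:
  k=0: S(0,0) = 0.9200
  k=1: S(1,0) = 0.9888; S(1,1) = 0.8559
  k=2: S(2,0) = 1.0629; S(2,1) = 0.9200; S(2,2) = 0.7963
  k=3: S(3,0) = 1.1424; S(3,1) = 0.9888; S(3,2) = 0.8559; S(3,3) = 0.7409
Terminal payoffs V(N, i) = max(S_T - K, 0):
  V(3,0) = 0.162392; V(3,1) = 0.008850; V(3,2) = 0.000000; V(3,3) = 0.000000
Backward induction: V(k, i) = exp(-r*dt) * [p * V(k+1, i) + (1-p) * V(k+1, i+1)].
  V(2,0) = exp(-r*dt) * [p*0.162392 + (1-p)*0.008850] = 0.086520
  V(2,1) = exp(-r*dt) * [p*0.008850 + (1-p)*0.000000] = 0.004479
  V(2,2) = exp(-r*dt) * [p*0.000000 + (1-p)*0.000000] = 0.000000
  V(1,0) = exp(-r*dt) * [p*0.086520 + (1-p)*0.004479] = 0.045981
  V(1,1) = exp(-r*dt) * [p*0.004479 + (1-p)*0.000000] = 0.002267
  V(0,0) = exp(-r*dt) * [p*0.045981 + (1-p)*0.002267] = 0.024381

Answer: Price = V(0,0) = 0.0244


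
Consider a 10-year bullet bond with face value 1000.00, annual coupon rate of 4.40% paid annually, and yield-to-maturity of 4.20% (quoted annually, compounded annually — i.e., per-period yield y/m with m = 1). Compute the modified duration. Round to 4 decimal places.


Answer: Modified duration = 7.9821

Derivation:
Coupon per period c = face * coupon_rate / m = 44.000000
Periods per year m = 1; per-period yield y/m = 0.042000
Number of cashflows N = 10
Cashflows (t years, CF_t, discount factor 1/(1+y/m)^(m*t), PV):
  t = 1.0000: CF_t = 44.000000, DF = 0.959693, PV = 42.226488
  t = 2.0000: CF_t = 44.000000, DF = 0.921010, PV = 40.524460
  t = 3.0000: CF_t = 44.000000, DF = 0.883887, PV = 38.891037
  t = 4.0000: CF_t = 44.000000, DF = 0.848260, PV = 37.323452
  t = 5.0000: CF_t = 44.000000, DF = 0.814069, PV = 35.819052
  t = 6.0000: CF_t = 44.000000, DF = 0.781257, PV = 34.375289
  t = 7.0000: CF_t = 44.000000, DF = 0.749766, PV = 32.989721
  t = 8.0000: CF_t = 44.000000, DF = 0.719545, PV = 31.660001
  t = 9.0000: CF_t = 44.000000, DF = 0.690543, PV = 30.383878
  t = 10.0000: CF_t = 1044.000000, DF = 0.662709, PV = 691.868103
Price P = sum_t PV_t = 1016.061480
First compute Macaulay numerator sum_t t * PV_t:
  t * PV_t at t = 1.0000: 42.226488
  t * PV_t at t = 2.0000: 81.048920
  t * PV_t at t = 3.0000: 116.673110
  t * PV_t at t = 4.0000: 149.293807
  t * PV_t at t = 5.0000: 179.095258
  t * PV_t at t = 6.0000: 206.251736
  t * PV_t at t = 7.0000: 230.928048
  t * PV_t at t = 8.0000: 253.280008
  t * PV_t at t = 9.0000: 273.454903
  t * PV_t at t = 10.0000: 6918.681032
Macaulay duration D = 8450.933310 / 1016.061480 = 8.317344
Modified duration = D / (1 + y/m) = 8.317344 / (1 + 0.042000) = 7.982096


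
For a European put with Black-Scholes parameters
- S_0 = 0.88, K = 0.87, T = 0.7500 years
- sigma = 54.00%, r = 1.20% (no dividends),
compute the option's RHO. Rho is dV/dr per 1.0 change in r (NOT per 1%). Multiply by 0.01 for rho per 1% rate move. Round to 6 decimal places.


Answer: Rho = -0.372086

Derivation:
d1 = 0.2775102406; d2 = -0.1901434774
phi(d1) = 0.3838726201; exp(-qT) = 1.0000000000; exp(-rT) = 0.9910403788
N(-d2) = 0.5754016493
Rho = -K*T*exp(-rT)*N(-d2) = -0.8700 * 0.7500 * 0.9910403788 * 0.5754016493 = -0.372086


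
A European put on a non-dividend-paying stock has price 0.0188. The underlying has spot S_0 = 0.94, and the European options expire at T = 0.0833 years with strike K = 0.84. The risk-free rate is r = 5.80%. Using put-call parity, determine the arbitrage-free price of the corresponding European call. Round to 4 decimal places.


Put-call parity: C - P = S_0 * exp(-qT) - K * exp(-rT).
S_0 * exp(-qT) = 0.9400 * 1.00000000 = 0.94000000
K * exp(-rT) = 0.8400 * 0.99518025 = 0.83595141
C = P + S*exp(-qT) - K*exp(-rT)
C = 0.0188 + 0.94000000 - 0.83595141 = 0.1228

Answer: Call price = 0.1228


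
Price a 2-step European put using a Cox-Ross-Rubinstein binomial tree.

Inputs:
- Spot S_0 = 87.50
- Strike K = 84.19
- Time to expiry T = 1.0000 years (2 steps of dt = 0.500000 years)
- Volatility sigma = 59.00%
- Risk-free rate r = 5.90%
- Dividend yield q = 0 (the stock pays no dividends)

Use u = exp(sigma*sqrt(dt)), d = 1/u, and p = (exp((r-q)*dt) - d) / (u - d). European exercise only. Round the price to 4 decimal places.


dt = T/N = 0.500000
u = exp(sigma*sqrt(dt)) = 1.517695; d = 1/u = 0.658894
p = (exp((r-q)*dt) - d) / (u - d) = 0.432051
Discount per step: exp(-r*dt) = 0.970931
Stock lattice S(k, i) with i counting down-moves:
  k=0: S(0,0) = 87.5000
  k=1: S(1,0) = 132.7983; S(1,1) = 57.6532
  k=2: S(2,0) = 201.5474; S(2,1) = 87.5000; S(2,2) = 37.9873
Terminal payoffs V(N, i) = max(K - S_T, 0):
  V(2,0) = 0.000000; V(2,1) = 0.000000; V(2,2) = 46.202666
Backward induction: V(k, i) = exp(-r*dt) * [p * V(k+1, i) + (1-p) * V(k+1, i+1)].
  V(1,0) = exp(-r*dt) * [p*0.000000 + (1-p)*0.000000] = 0.000000
  V(1,1) = exp(-r*dt) * [p*0.000000 + (1-p)*46.202666] = 25.477984
  V(0,0) = exp(-r*dt) * [p*0.000000 + (1-p)*25.477984] = 14.049572

Answer: Price = V(0,0) = 14.0496


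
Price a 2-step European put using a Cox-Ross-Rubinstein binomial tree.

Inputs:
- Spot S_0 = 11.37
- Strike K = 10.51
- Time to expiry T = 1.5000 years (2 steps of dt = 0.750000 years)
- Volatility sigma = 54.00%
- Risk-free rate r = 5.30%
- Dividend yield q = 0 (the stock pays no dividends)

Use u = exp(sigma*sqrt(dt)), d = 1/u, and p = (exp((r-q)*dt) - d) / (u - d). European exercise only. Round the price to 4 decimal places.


dt = T/N = 0.750000
u = exp(sigma*sqrt(dt)) = 1.596245; d = 1/u = 0.626470
p = (exp((r-q)*dt) - d) / (u - d) = 0.426986
Discount per step: exp(-r*dt) = 0.961030
Stock lattice S(k, i) with i counting down-moves:
  k=0: S(0,0) = 11.3700
  k=1: S(1,0) = 18.1493; S(1,1) = 7.1230
  k=2: S(2,0) = 28.9707; S(2,1) = 11.3700; S(2,2) = 4.4623
Terminal payoffs V(N, i) = max(K - S_T, 0):
  V(2,0) = 0.000000; V(2,1) = 0.000000; V(2,2) = 6.047671
Backward induction: V(k, i) = exp(-r*dt) * [p * V(k+1, i) + (1-p) * V(k+1, i+1)].
  V(1,0) = exp(-r*dt) * [p*0.000000 + (1-p)*0.000000] = 0.000000
  V(1,1) = exp(-r*dt) * [p*0.000000 + (1-p)*6.047671] = 3.330351
  V(0,0) = exp(-r*dt) * [p*0.000000 + (1-p)*3.330351] = 1.833969

Answer: Price = V(0,0) = 1.8340


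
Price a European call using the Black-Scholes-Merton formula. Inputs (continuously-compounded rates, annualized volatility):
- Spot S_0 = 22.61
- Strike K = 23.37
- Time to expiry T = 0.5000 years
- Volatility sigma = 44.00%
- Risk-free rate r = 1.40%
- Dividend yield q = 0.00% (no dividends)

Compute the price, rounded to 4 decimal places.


d1 = (ln(S/K) + (r - q + 0.5*sigma^2) * T) / (sigma * sqrt(T)) = 0.07180071
d2 = d1 - sigma * sqrt(T) = -0.23932628
exp(-rT) = 0.99302444; exp(-qT) = 1.00000000
C = S_0 * exp(-qT) * N(d1) - K * exp(-rT) * N(d2)
N(d1) = 0.52861975; N(d2) = 0.40542630
C = 22.6100 * 1.00000000 * 0.52861975 - 23.3700 * 0.99302444 * 0.40542630 = 2.5434

Answer: Price = 2.5434


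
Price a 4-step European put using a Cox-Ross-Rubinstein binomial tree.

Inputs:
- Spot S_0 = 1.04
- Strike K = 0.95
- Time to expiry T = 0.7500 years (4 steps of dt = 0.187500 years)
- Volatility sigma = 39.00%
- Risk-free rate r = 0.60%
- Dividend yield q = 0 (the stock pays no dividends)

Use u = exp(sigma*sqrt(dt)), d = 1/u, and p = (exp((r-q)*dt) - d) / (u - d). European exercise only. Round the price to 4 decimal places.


Answer: Price = V(0,0) = 0.0951

Derivation:
dt = T/N = 0.187500
u = exp(sigma*sqrt(dt)) = 1.183972; d = 1/u = 0.844615
p = (exp((r-q)*dt) - d) / (u - d) = 0.461198
Discount per step: exp(-r*dt) = 0.998876
Stock lattice S(k, i) with i counting down-moves:
  k=0: S(0,0) = 1.0400
  k=1: S(1,0) = 1.2313; S(1,1) = 0.8784
  k=2: S(2,0) = 1.4579; S(2,1) = 1.0400; S(2,2) = 0.7419
  k=3: S(3,0) = 1.7261; S(3,1) = 1.2313; S(3,2) = 0.8784; S(3,3) = 0.6266
  k=4: S(4,0) = 2.0436; S(4,1) = 1.4579; S(4,2) = 1.0400; S(4,3) = 0.7419; S(4,4) = 0.5293
Terminal payoffs V(N, i) = max(K - S_T, 0):
  V(4,0) = 0.000000; V(4,1) = 0.000000; V(4,2) = 0.000000; V(4,3) = 0.208091; V(4,4) = 0.420742
Backward induction: V(k, i) = exp(-r*dt) * [p * V(k+1, i) + (1-p) * V(k+1, i+1)].
  V(3,0) = exp(-r*dt) * [p*0.000000 + (1-p)*0.000000] = 0.000000
  V(3,1) = exp(-r*dt) * [p*0.000000 + (1-p)*0.000000] = 0.000000
  V(3,2) = exp(-r*dt) * [p*0.000000 + (1-p)*0.208091] = 0.111994
  V(3,3) = exp(-r*dt) * [p*0.208091 + (1-p)*0.420742] = 0.322305
  V(2,0) = exp(-r*dt) * [p*0.000000 + (1-p)*0.000000] = 0.000000
  V(2,1) = exp(-r*dt) * [p*0.000000 + (1-p)*0.111994] = 0.060275
  V(2,2) = exp(-r*dt) * [p*0.111994 + (1-p)*0.322305] = 0.225057
  V(1,0) = exp(-r*dt) * [p*0.000000 + (1-p)*0.060275] = 0.032440
  V(1,1) = exp(-r*dt) * [p*0.060275 + (1-p)*0.225057] = 0.148892
  V(0,0) = exp(-r*dt) * [p*0.032440 + (1-p)*0.148892] = 0.095077


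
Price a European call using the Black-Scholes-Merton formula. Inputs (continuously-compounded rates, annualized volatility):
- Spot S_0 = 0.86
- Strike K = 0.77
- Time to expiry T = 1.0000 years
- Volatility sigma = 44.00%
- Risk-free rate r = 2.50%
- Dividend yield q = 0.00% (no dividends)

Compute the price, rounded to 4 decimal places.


d1 = (ln(S/K) + (r - q + 0.5*sigma^2) * T) / (sigma * sqrt(T)) = 0.52804971
d2 = d1 - sigma * sqrt(T) = 0.08804971
exp(-rT) = 0.97530991; exp(-qT) = 1.00000000
C = S_0 * exp(-qT) * N(d1) - K * exp(-rT) * N(d2)
N(d1) = 0.70126758; N(d2) = 0.53508142
C = 0.8600 * 1.00000000 * 0.70126758 - 0.7700 * 0.97530991 * 0.53508142 = 0.2013

Answer: Price = 0.2013


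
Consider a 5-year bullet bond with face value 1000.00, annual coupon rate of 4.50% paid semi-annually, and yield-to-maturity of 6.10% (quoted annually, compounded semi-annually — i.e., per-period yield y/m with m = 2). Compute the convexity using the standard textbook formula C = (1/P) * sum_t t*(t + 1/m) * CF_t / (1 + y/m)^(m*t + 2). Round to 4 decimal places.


Coupon per period c = face * coupon_rate / m = 22.500000
Periods per year m = 2; per-period yield y/m = 0.030500
Number of cashflows N = 10
Cashflows (t years, CF_t, discount factor 1/(1+y/m)^(m*t), PV):
  t = 0.5000: CF_t = 22.500000, DF = 0.970403, PV = 21.834061
  t = 1.0000: CF_t = 22.500000, DF = 0.941681, PV = 21.187832
  t = 1.5000: CF_t = 22.500000, DF = 0.913810, PV = 20.560730
  t = 2.0000: CF_t = 22.500000, DF = 0.886764, PV = 19.952188
  t = 2.5000: CF_t = 22.500000, DF = 0.860518, PV = 19.361658
  t = 3.0000: CF_t = 22.500000, DF = 0.835049, PV = 18.788605
  t = 3.5000: CF_t = 22.500000, DF = 0.810334, PV = 18.232514
  t = 4.0000: CF_t = 22.500000, DF = 0.786350, PV = 17.692881
  t = 4.5000: CF_t = 22.500000, DF = 0.763076, PV = 17.169220
  t = 5.0000: CF_t = 1022.500000, DF = 0.740491, PV = 757.152491
Price P = sum_t PV_t = 931.932179
Convexity numerator sum_t t*(t + 1/m) * CF_t / (1+y/m)^(m*t + 2):
  t = 0.5000: term = 10.280365
  t = 1.0000: term = 29.928282
  t = 1.5000: term = 58.084973
  t = 2.0000: term = 93.943026
  t = 2.5000: term = 136.743852
  t = 3.0000: term = 185.775247
  t = 3.5000: term = 240.369073
  t = 4.0000: term = 299.899031
  t = 4.5000: term = 363.778543
  t = 5.0000: term = 19607.402185
Convexity = (1/P) * sum = 21026.204577 / 931.932179 = 22.561947

Answer: Convexity = 22.5619


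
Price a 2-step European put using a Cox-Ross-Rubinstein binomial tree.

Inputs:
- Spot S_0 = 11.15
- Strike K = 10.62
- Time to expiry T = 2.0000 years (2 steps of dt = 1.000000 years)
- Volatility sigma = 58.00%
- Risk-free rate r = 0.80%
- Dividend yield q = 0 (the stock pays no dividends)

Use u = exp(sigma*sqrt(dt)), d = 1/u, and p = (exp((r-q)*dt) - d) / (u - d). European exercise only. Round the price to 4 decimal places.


Answer: Price = V(0,0) = 2.8229

Derivation:
dt = T/N = 1.000000
u = exp(sigma*sqrt(dt)) = 1.786038; d = 1/u = 0.559898
p = (exp((r-q)*dt) - d) / (u - d) = 0.365483
Discount per step: exp(-r*dt) = 0.992032
Stock lattice S(k, i) with i counting down-moves:
  k=0: S(0,0) = 11.1500
  k=1: S(1,0) = 19.9143; S(1,1) = 6.2429
  k=2: S(2,0) = 35.5678; S(2,1) = 11.1500; S(2,2) = 3.4954
Terminal payoffs V(N, i) = max(K - S_T, 0):
  V(2,0) = 0.000000; V(2,1) = 0.000000; V(2,2) = 7.124629
Backward induction: V(k, i) = exp(-r*dt) * [p * V(k+1, i) + (1-p) * V(k+1, i+1)].
  V(1,0) = exp(-r*dt) * [p*0.000000 + (1-p)*0.000000] = 0.000000
  V(1,1) = exp(-r*dt) * [p*0.000000 + (1-p)*7.124629] = 4.484675
  V(0,0) = exp(-r*dt) * [p*0.000000 + (1-p)*4.484675] = 2.822927
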